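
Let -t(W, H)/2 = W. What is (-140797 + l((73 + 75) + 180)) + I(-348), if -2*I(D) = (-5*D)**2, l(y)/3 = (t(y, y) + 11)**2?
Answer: -406522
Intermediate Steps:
t(W, H) = -2*W
l(y) = 3*(11 - 2*y)**2 (l(y) = 3*(-2*y + 11)**2 = 3*(11 - 2*y)**2)
I(D) = -25*D**2/2
(-140797 + l((73 + 75) + 180)) + I(-348) = (-140797 + 3*(-11 + 2*((73 + 75) + 180))**2) - 25/2*(-348)**2 = (-140797 + 3*(-11 + 2*(148 + 180))**2) - 25/2*121104 = (-140797 + 3*(-11 + 2*328)**2) - 1513800 = (-140797 + 3*(-11 + 656)**2) - 1513800 = (-140797 + 3*645**2) - 1513800 = (-140797 + 3*416025) - 1513800 = (-140797 + 1248075) - 1513800 = 1107278 - 1513800 = -406522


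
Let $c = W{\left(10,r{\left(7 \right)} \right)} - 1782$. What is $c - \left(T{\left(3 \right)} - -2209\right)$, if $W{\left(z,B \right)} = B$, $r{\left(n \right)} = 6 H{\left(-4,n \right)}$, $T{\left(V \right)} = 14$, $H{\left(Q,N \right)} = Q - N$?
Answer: $-4071$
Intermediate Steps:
$r{\left(n \right)} = -24 - 6 n$ ($r{\left(n \right)} = 6 \left(-4 - n\right) = -24 - 6 n$)
$c = -1848$ ($c = \left(-24 - 42\right) - 1782 = -66 - 1782 = -1848$)
$c - \left(T{\left(3 \right)} - -2209\right) = -1848 - \left(14 - -2209\right) = -1848 - \left(14 + 2209\right) = -1848 - 2223 = -4071$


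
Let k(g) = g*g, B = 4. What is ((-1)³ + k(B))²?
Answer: 225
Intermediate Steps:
k(g) = g²
((-1)³ + k(B))² = ((-1)³ + 4²)² = (-1 + 16)² = 15² = 225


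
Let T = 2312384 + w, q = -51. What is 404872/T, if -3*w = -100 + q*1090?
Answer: 607308/3496421 ≈ 0.17369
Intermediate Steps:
w = 55690/3 (w = -(-100 - 51*1090)/3 = -(-100 - 55590)/3 = -⅓*(-55690) = 55690/3 ≈ 18563.)
T = 6992842/3 (T = 2312384 + 55690/3 = 6992842/3 ≈ 2.3309e+6)
404872/T = 404872/(6992842/3) = 404872*(3/6992842) = 607308/3496421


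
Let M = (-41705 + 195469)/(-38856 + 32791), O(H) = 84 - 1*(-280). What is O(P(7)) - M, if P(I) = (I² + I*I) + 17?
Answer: 2361424/6065 ≈ 389.35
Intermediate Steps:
P(I) = 17 + 2*I² (P(I) = (I² + I²) + 17 = 2*I² + 17 = 17 + 2*I²)
O(H) = 364 (O(H) = 84 + 280 = 364)
M = -153764/6065 (M = 153764/(-6065) = 153764*(-1/6065) = -153764/6065 ≈ -25.353)
O(P(7)) - M = 364 - 1*(-153764/6065) = 364 + 153764/6065 = 2361424/6065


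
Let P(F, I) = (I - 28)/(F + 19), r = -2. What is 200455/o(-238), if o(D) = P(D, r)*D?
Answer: -2926643/476 ≈ -6148.4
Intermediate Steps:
P(F, I) = (-28 + I)/(19 + F)
o(D) = -30*D/(19 + D) (o(D) = ((-28 - 2)/(19 + D))*D = (-30/(19 + D))*D = -30*D/(19 + D))
200455/o(-238) = 200455/((-30*(-238)/(19 - 238))) = 200455/((-30*(-238)/(-219))) = 200455/((-30*(-238)*(-1/219))) = 200455/(-2380/73) = 200455*(-73/2380) = -2926643/476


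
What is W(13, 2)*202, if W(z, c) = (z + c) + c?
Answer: 3434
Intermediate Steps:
W(z, c) = z + 2*c (W(z, c) = (c + z) + c = z + 2*c)
W(13, 2)*202 = (13 + 2*2)*202 = (13 + 4)*202 = 17*202 = 3434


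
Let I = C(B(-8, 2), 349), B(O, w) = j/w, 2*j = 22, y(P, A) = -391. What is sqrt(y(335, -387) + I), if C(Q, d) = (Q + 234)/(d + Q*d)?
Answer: 4*I*sqrt(502894691)/4537 ≈ 19.771*I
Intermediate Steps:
j = 11 (j = (1/2)*22 = 11)
B(O, w) = 11/w
C(Q, d) = (234 + Q)/(d + Q*d)
I = 479/4537 (I = (234 + 11/2)/(349*(1 + 11/2)) = (1/349)*(479/2)/(13/2) = (1/349)*(2/13)*(479/2) = 479/4537 ≈ 0.10558)
sqrt(y(335, -387) + I) = sqrt(-391 + 479/4537) = sqrt(-1773488/4537) = 4*I*sqrt(502894691)/4537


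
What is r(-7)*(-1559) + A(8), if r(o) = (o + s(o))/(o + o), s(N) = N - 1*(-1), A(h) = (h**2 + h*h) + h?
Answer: -18363/14 ≈ -1311.6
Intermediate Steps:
A(h) = h + 2*h**2 (A(h) = (h**2 + h**2) + h = 2*h**2 + h = h + 2*h**2)
s(N) = 1 + N (s(N) = N + 1 = 1 + N)
r(o) = (1 + 2*o)/(2*o) (r(o) = (o + (1 + o))/(o + o) = (1 + 2*o)/((2*o)) = (1 + 2*o)*(1/(2*o)) = (1 + 2*o)/(2*o))
r(-7)*(-1559) + A(8) = ((1/2 - 7)/(-7))*(-1559) + 8*(1 + 2*8) = -1/7*(-13/2)*(-1559) + 8*(1 + 16) = (13/14)*(-1559) + 8*17 = -20267/14 + 136 = -18363/14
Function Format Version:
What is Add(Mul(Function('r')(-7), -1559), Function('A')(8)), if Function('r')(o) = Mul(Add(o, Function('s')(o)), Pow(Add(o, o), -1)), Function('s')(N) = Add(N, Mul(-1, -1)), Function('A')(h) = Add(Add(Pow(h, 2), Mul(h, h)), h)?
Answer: Rational(-18363, 14) ≈ -1311.6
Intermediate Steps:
Function('A')(h) = Add(h, Mul(2, Pow(h, 2))) (Function('A')(h) = Add(Add(Pow(h, 2), Pow(h, 2)), h) = Add(Mul(2, Pow(h, 2)), h) = Add(h, Mul(2, Pow(h, 2))))
Function('s')(N) = Add(1, N) (Function('s')(N) = Add(N, 1) = Add(1, N))
Function('r')(o) = Mul(Rational(1, 2), Pow(o, -1), Add(1, Mul(2, o))) (Function('r')(o) = Mul(Add(o, Add(1, o)), Pow(Add(o, o), -1)) = Mul(Add(1, Mul(2, o)), Pow(Mul(2, o), -1)) = Mul(Add(1, Mul(2, o)), Mul(Rational(1, 2), Pow(o, -1))) = Mul(Rational(1, 2), Pow(o, -1), Add(1, Mul(2, o))))
Add(Mul(Function('r')(-7), -1559), Function('A')(8)) = Add(Mul(Mul(Pow(-7, -1), Add(Rational(1, 2), -7)), -1559), Mul(8, Add(1, Mul(2, 8)))) = Add(Mul(Mul(Rational(-1, 7), Rational(-13, 2)), -1559), Mul(8, Add(1, 16))) = Add(Mul(Rational(13, 14), -1559), Mul(8, 17)) = Add(Rational(-20267, 14), 136) = Rational(-18363, 14)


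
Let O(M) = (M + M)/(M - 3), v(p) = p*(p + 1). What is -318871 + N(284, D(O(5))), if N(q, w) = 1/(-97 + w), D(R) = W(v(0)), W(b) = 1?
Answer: -30611617/96 ≈ -3.1887e+5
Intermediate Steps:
v(p) = p*(1 + p)
O(M) = 2*M/(-3 + M) (O(M) = (2*M)/(-3 + M) = 2*M/(-3 + M))
D(R) = 1
-318871 + N(284, D(O(5))) = -318871 + 1/(-97 + 1) = -318871 + 1/(-96) = -318871 - 1/96 = -30611617/96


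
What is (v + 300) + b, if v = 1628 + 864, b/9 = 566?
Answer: 7886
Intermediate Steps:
b = 5094 (b = 9*566 = 5094)
v = 2492
(v + 300) + b = (2492 + 300) + 5094 = 2792 + 5094 = 7886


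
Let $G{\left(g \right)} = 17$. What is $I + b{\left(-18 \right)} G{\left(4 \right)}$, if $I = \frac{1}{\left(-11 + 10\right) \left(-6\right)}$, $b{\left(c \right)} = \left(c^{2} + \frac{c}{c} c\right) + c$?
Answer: $\frac{29377}{6} \approx 4896.2$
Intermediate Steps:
$b{\left(c \right)} = c^{2} + 2 c$ ($b{\left(c \right)} = \left(c^{2} + 1 c\right) + c = \left(c^{2} + c\right) + c = \left(c + c^{2}\right) + c = c^{2} + 2 c$)
$I = \frac{1}{6}$ ($I = \frac{1}{\left(-1\right) \left(-6\right)} = \frac{1}{6} \approx 0.16667$)
$I + b{\left(-18 \right)} G{\left(4 \right)} = \frac{1}{6} + - 18 \left(2 - 18\right) 17 = \frac{1}{6} + \left(-18\right) \left(-16\right) 17 = \frac{1}{6} + 288 \cdot 17 = \frac{1}{6} + 4896 = \frac{29377}{6}$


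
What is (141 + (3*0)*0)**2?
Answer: 19881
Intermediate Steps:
(141 + (3*0)*0)**2 = (141 + 0*0)**2 = (141 + 0)**2 = 141**2 = 19881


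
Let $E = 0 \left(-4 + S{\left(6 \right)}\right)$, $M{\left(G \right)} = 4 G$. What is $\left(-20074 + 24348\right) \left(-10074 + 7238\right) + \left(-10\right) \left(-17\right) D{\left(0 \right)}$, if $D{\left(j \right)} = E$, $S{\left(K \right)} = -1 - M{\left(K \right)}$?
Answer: $-12121064$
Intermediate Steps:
$S{\left(K \right)} = -1 - 4 K$
$E = 0$ ($E = 0 \left(-4 - 25\right) = 0 \left(-29\right) = 0$)
$D{\left(j \right)} = 0$
$\left(-20074 + 24348\right) \left(-10074 + 7238\right) + \left(-10\right) \left(-17\right) D{\left(0 \right)} = \left(-20074 + 24348\right) \left(-10074 + 7238\right) + \left(-10\right) \left(-17\right) 0 = 4274 \left(-2836\right) + 170 \cdot 0 = -12121064 + 0 = -12121064$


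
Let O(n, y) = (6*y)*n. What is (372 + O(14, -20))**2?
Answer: 1710864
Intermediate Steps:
O(n, y) = 6*n*y
(372 + O(14, -20))**2 = (372 + 6*14*(-20))**2 = (372 - 1680)**2 = (-1308)**2 = 1710864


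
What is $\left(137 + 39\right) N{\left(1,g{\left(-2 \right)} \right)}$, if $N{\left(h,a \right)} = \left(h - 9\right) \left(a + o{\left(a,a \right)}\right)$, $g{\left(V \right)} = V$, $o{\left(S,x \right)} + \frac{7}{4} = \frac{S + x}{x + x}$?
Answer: $3872$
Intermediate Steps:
$o{\left(S,x \right)} = - \frac{7}{4} + \frac{S + x}{2 x}$ ($o{\left(S,x \right)} = - \frac{7}{4} + \frac{S + x}{x + x} = - \frac{7}{4} + \frac{S + x}{2 x}$)
$N{\left(h,a \right)} = \left(-9 + h\right) \left(- \frac{3}{4} + a\right)$ ($N{\left(h,a \right)} = \left(h - 9\right) \left(a - \left(\frac{5}{4} - \frac{a}{2 a}\right)\right) = \left(-9 + h\right) \left(a + \left(- \frac{5}{4} + \frac{1}{2}\right)\right) = \left(-9 + h\right) \left(a - \frac{3}{4}\right) = \left(-9 + h\right) \left(- \frac{3}{4} + a\right)$)
$\left(137 + 39\right) N{\left(1,g{\left(-2 \right)} \right)} = \left(137 + 39\right) \left(\frac{27}{4} - -18 - \frac{3}{4} - 2\right) = 176 \left(\frac{27}{4} + 18 - \frac{3}{4} - 2\right) = 176 \cdot 22 = 3872$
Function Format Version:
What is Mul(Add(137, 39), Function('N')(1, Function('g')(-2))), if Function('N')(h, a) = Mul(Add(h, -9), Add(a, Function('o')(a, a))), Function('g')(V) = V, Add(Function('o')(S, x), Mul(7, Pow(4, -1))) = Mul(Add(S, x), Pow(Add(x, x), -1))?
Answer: 3872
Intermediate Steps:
Function('o')(S, x) = Add(Rational(-7, 4), Mul(Rational(1, 2), Pow(x, -1), Add(S, x))) (Function('o')(S, x) = Add(Rational(-7, 4), Mul(Add(S, x), Pow(Add(x, x), -1))) = Add(Rational(-7, 4), Mul(Add(S, x), Pow(Mul(2, x), -1))) = Add(Rational(-7, 4), Mul(Add(S, x), Mul(Rational(1, 2), Pow(x, -1)))) = Add(Rational(-7, 4), Mul(Rational(1, 2), Pow(x, -1), Add(S, x))))
Function('N')(h, a) = Mul(Add(-9, h), Add(Rational(-3, 4), a)) (Function('N')(h, a) = Mul(Add(h, -9), Add(a, Add(Rational(-5, 4), Mul(Rational(1, 2), a, Pow(a, -1))))) = Mul(Add(-9, h), Add(a, Add(Rational(-5, 4), Rational(1, 2)))) = Mul(Add(-9, h), Add(a, Rational(-3, 4))) = Mul(Add(-9, h), Add(Rational(-3, 4), a)))
Mul(Add(137, 39), Function('N')(1, Function('g')(-2))) = Mul(Add(137, 39), Add(Rational(27, 4), Mul(-9, -2), Mul(Rational(-3, 4), 1), Mul(-2, 1))) = Mul(176, Add(Rational(27, 4), 18, Rational(-3, 4), -2)) = Mul(176, 22) = 3872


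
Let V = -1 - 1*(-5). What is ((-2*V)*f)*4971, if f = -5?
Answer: 198840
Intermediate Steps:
V = 4 (V = -1 + 5 = 4)
((-2*V)*f)*4971 = (-2*4*(-5))*4971 = -8*(-5)*4971 = 40*4971 = 198840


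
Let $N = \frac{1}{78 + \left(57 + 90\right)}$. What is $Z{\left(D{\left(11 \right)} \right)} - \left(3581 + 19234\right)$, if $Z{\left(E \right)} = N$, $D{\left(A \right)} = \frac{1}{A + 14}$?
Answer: $- \frac{5133374}{225} \approx -22815.0$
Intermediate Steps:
$N = \frac{1}{225}$ ($N = \frac{1}{78 + 147} = \frac{1}{225} \approx 0.0044444$)
$D{\left(A \right)} = \frac{1}{14 + A}$
$Z{\left(E \right)} = \frac{1}{225}$
$Z{\left(D{\left(11 \right)} \right)} - \left(3581 + 19234\right) = \frac{1}{225} - \left(3581 + 19234\right) = \frac{1}{225} - 22815 = - \frac{5133374}{225}$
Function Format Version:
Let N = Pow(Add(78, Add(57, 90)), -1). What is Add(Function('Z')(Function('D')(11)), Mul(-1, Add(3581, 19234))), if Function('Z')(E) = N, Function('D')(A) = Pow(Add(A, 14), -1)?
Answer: Rational(-5133374, 225) ≈ -22815.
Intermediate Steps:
N = Rational(1, 225) (N = Pow(Add(78, 147), -1) = Pow(225, -1) = Rational(1, 225) ≈ 0.0044444)
Function('D')(A) = Pow(Add(14, A), -1)
Function('Z')(E) = Rational(1, 225)
Add(Function('Z')(Function('D')(11)), Mul(-1, Add(3581, 19234))) = Add(Rational(1, 225), Mul(-1, Add(3581, 19234))) = Add(Rational(1, 225), Mul(-1, 22815)) = Add(Rational(1, 225), -22815) = Rational(-5133374, 225)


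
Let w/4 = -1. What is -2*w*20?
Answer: 160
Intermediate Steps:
w = -4 (w = 4*(-1) = -4)
-2*w*20 = -2*(-4)*20 = 8*20 = 160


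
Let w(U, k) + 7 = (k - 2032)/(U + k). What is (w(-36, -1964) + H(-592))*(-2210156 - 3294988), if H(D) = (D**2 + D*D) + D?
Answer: -481927873956714/125 ≈ -3.8554e+12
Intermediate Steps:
H(D) = D + 2*D**2 (H(D) = (D**2 + D**2) + D = 2*D**2 + D = D + 2*D**2)
w(U, k) = -7 + (-2032 + k)/(U + k) (w(U, k) = -7 + (k - 2032)/(U + k) = -7 + (-2032 + k)/(U + k))
(w(-36, -1964) + H(-592))*(-2210156 - 3294988) = ((-2032 - 7*(-36) - 6*(-1964))/(-36 - 1964) - 592*(1 + 2*(-592)))*(-2210156 - 3294988) = ((-2032 + 252 + 11784)/(-2000) - 592*(1 - 1184))*(-5505144) = (-1/2000*10004 - 592*(-1183))*(-5505144) = (-2501/500 + 700336)*(-5505144) = (350165499/500)*(-5505144) = -481927873956714/125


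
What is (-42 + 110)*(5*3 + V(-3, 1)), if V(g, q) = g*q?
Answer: 816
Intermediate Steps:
(-42 + 110)*(5*3 + V(-3, 1)) = (-42 + 110)*(5*3 - 3*1) = 68*(15 - 3) = 68*12 = 816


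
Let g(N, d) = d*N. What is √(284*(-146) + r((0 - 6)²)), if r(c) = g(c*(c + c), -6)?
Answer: 2*I*√14254 ≈ 238.78*I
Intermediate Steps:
g(N, d) = N*d
r(c) = -12*c² (r(c) = (c*(c + c))*(-6) = (c*(2*c))*(-6) = (2*c²)*(-6) = -12*c²)
√(284*(-146) + r((0 - 6)²)) = √(284*(-146) - 12*(0 - 6)⁴) = √(-41464 - 12*((-6)²)²) = √(-41464 - 12*36²) = √(-41464 - 12*1296) = √(-41464 - 15552) = √(-57016) = 2*I*√14254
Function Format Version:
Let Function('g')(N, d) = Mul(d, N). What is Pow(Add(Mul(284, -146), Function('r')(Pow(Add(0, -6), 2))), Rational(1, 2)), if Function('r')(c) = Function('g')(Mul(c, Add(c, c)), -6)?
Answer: Mul(2, I, Pow(14254, Rational(1, 2))) ≈ Mul(238.78, I)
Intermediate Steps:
Function('g')(N, d) = Mul(N, d)
Function('r')(c) = Mul(-12, Pow(c, 2)) (Function('r')(c) = Mul(Mul(c, Add(c, c)), -6) = Mul(Mul(c, Mul(2, c)), -6) = Mul(Mul(2, Pow(c, 2)), -6) = Mul(-12, Pow(c, 2)))
Pow(Add(Mul(284, -146), Function('r')(Pow(Add(0, -6), 2))), Rational(1, 2)) = Pow(Add(Mul(284, -146), Mul(-12, Pow(Pow(Add(0, -6), 2), 2))), Rational(1, 2)) = Pow(Add(-41464, Mul(-12, Pow(Pow(-6, 2), 2))), Rational(1, 2)) = Pow(Add(-41464, Mul(-12, Pow(36, 2))), Rational(1, 2)) = Pow(Add(-41464, Mul(-12, 1296)), Rational(1, 2)) = Pow(Add(-41464, -15552), Rational(1, 2)) = Pow(-57016, Rational(1, 2)) = Mul(2, I, Pow(14254, Rational(1, 2)))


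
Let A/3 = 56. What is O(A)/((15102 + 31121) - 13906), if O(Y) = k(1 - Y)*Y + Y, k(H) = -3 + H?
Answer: -28392/32317 ≈ -0.87855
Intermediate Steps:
A = 168 (A = 3*56 = 168)
O(Y) = Y + Y*(-2 - Y) (O(Y) = (-3 + (1 - Y))*Y + Y = (-2 - Y)*Y + Y = Y*(-2 - Y) + Y = Y + Y*(-2 - Y))
O(A)/((15102 + 31121) - 13906) = (-1*168*(1 + 168))/((15102 + 31121) - 13906) = (-1*168*169)/(46223 - 13906) = -28392/32317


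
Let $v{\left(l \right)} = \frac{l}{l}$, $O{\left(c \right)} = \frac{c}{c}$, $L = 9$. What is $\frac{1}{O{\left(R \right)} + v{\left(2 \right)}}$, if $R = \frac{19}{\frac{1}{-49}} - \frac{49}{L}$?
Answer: $\frac{1}{2} \approx 0.5$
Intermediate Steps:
$R = - \frac{8428}{9}$ ($R = \frac{19}{\frac{1}{-49}} - \frac{49}{9} = \frac{19}{- \frac{1}{49}} - \frac{49}{9} = 19 \left(-49\right) - \frac{49}{9} = -931 - \frac{49}{9} = - \frac{8428}{9} \approx -936.44$)
$O{\left(c \right)} = 1$
$v{\left(l \right)} = 1$
$\frac{1}{O{\left(R \right)} + v{\left(2 \right)}} = \frac{1}{1 + 1} = \frac{1}{2}$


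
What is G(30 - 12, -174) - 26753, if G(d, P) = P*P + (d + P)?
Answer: 3367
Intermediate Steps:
G(d, P) = P + d + P**2 (G(d, P) = P**2 + (P + d) = P + d + P**2)
G(30 - 12, -174) - 26753 = (-174 + (30 - 12) + (-174)**2) - 26753 = (-174 + 18 + 30276) - 26753 = 30120 - 26753 = 3367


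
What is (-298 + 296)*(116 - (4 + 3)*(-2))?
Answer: -260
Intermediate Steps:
(-298 + 296)*(116 - (4 + 3)*(-2)) = -2*(116 - 1*7*(-2)) = -2*(116 - 7*(-2)) = -2*(116 + 14) = -2*130 = -260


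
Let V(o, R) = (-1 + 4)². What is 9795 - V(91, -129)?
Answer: 9786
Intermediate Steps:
V(o, R) = 9 (V(o, R) = 3² = 9)
9795 - V(91, -129) = 9795 - 1*9 = 9795 - 9 = 9786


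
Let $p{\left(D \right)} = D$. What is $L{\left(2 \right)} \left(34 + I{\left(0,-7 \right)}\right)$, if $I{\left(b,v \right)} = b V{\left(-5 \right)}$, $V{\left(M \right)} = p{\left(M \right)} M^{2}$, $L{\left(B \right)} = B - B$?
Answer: $0$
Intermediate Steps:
$L{\left(B \right)} = 0$
$V{\left(M \right)} = M^{3}$ ($V{\left(M \right)} = M M^{2} = M^{3}$)
$I{\left(b,v \right)} = - 125 b$ ($I{\left(b,v \right)} = b \left(-5\right)^{3} = b \left(-125\right) = - 125 b$)
$L{\left(2 \right)} \left(34 + I{\left(0,-7 \right)}\right) = 0 \left(34 - 0\right) = 0 \left(34 + 0\right) = 0 \cdot 34 = 0$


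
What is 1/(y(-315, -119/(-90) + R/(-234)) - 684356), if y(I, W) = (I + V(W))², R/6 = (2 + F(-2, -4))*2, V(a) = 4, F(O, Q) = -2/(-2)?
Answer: -1/587635 ≈ -1.7017e-6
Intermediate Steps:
F(O, Q) = 1 (F(O, Q) = -2*(-½) = 1)
R = 36 (R = 6*((2 + 1)*2) = 6*(3*2) = 6*6 = 36)
y(I, W) = (4 + I)² (y(I, W) = (I + 4)² = (4 + I)²)
1/(y(-315, -119/(-90) + R/(-234)) - 684356) = 1/((4 - 315)² - 684356) = 1/((-311)² - 684356) = 1/(96721 - 684356) = 1/(-587635) = -1/587635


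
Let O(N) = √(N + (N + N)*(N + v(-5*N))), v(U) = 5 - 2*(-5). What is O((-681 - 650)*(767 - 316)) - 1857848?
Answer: -1857848 + 121*√49221771 ≈ -1.0089e+6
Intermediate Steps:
v(U) = 15 (v(U) = 5 + 10 = 15)
O(N) = √(N + 2*N*(15 + N)) (O(N) = √(N + (N + N)*(N + 15)) = √(N + (2*N)*(15 + N)) = √(N + 2*N*(15 + N)))
O((-681 - 650)*(767 - 316)) - 1857848 = √(((-681 - 650)*(767 - 316))*(31 + 2*((-681 - 650)*(767 - 316)))) - 1857848 = √((-1331*451)*(31 + 2*(-1331*451))) - 1857848 = √(-600281*(31 + 2*(-600281))) - 1857848 = √(-600281*(31 - 1200562)) - 1857848 = √(-600281*(-1200531)) - 1857848 = √720655949211 - 1857848 = 121*√49221771 - 1857848 = -1857848 + 121*√49221771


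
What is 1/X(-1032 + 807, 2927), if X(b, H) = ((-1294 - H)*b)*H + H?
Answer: 1/2779848002 ≈ 3.5973e-10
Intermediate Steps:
X(b, H) = H + H*b*(-1294 - H) (X(b, H) = (b*(-1294 - H))*H + H = H*b*(-1294 - H) + H = H + H*b*(-1294 - H))
1/X(-1032 + 807, 2927) = 1/(2927*(1 - 1294*(-1032 + 807) - 1*2927*(-1032 + 807))) = 1/(2927*(1 - 1294*(-225) - 1*2927*(-225))) = 1/(2927*(1 + 291150 + 658575)) = 1/(2927*949726) = 1/2779848002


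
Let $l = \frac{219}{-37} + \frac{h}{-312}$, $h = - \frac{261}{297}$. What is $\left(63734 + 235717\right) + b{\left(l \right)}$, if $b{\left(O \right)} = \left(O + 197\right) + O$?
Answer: $\frac{57073498697}{190476} \approx 2.9964 \cdot 10^{5}$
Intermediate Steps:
$h = - \frac{29}{33}$ ($h = \left(-261\right) \frac{1}{297} = - \frac{29}{33} \approx -0.87879$)
$l = - \frac{2253751}{380952}$ ($l = \frac{219}{-37} - \frac{29}{33 \left(-312\right)} = 219 \left(- \frac{1}{37}\right) - - \frac{29}{10296} = - \frac{219}{37} + \frac{29}{10296} = - \frac{2253751}{380952} \approx -5.9161$)
$b{\left(O \right)} = 197 + 2 O$ ($b{\left(O \right)} = \left(197 + O\right) + O = 197 + 2 O$)
$\left(63734 + 235717\right) + b{\left(l \right)} = \left(63734 + 235717\right) + \left(197 + 2 \left(- \frac{2253751}{380952}\right)\right) = 299451 + \left(197 - \frac{2253751}{190476}\right) = 299451 + \frac{35270021}{190476} = \frac{57073498697}{190476}$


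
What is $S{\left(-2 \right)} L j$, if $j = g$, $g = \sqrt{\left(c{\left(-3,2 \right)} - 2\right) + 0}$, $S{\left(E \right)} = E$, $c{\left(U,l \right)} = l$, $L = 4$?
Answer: $0$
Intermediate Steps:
$g = 0$ ($g = \sqrt{\left(2 - 2\right) + 0} = \sqrt{0 + 0} = \sqrt{0} = 0$)
$j = 0$
$S{\left(-2 \right)} L j = \left(-2\right) 4 \cdot 0 = \left(-8\right) 0 = 0$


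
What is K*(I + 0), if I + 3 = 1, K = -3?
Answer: 6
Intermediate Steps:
I = -2 (I = -3 + 1 = -2)
K*(I + 0) = -3*(-2 + 0) = -3*(-2) = 6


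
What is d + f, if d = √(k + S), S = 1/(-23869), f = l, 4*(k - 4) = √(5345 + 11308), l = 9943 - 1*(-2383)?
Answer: 12326 + √(9115571100 + 569729161*√16653)/47738 ≈ 12332.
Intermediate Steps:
l = 12326 (l = 9943 + 2383 = 12326)
k = 4 + √16653/4 (k = 4 + √(5345 + 11308)/4 = 4 + √16653/4 ≈ 36.262)
f = 12326
S = -1/23869 ≈ -4.1895e-5
d = √(95475/23869 + √16653/4) (d = √((4 + √16653/4) - 1/23869) = √(95475/23869 + √16653/4) ≈ 6.0218)
d + f = √(9115571100 + 569729161*√16653)/47738 + 12326 = 12326 + √(9115571100 + 569729161*√16653)/47738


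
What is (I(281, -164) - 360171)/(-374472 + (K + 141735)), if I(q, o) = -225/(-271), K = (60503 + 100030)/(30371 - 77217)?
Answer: 1524152036712/984900542495 ≈ 1.5475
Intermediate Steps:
K = -160533/46846 (K = 160533/(-46846) = 160533*(-1/46846) = -160533/46846 ≈ -3.4268)
I(q, o) = 225/271 (I(q, o) = -225*(-1/271) = 225/271)
(I(281, -164) - 360171)/(-374472 + (K + 141735)) = (225/271 - 360171)/(-374472 + (-160533/46846 + 141735)) = -97606116/(271*(-374472 + 6639557277/46846)) = -97606116/(271*(-10902958035/46846)) = -97606116/271*(-46846/10902958035) = 1524152036712/984900542495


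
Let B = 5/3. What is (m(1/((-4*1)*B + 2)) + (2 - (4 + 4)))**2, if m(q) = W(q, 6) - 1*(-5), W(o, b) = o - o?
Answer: 1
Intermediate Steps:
W(o, b) = 0
B = 5/3 (B = 5*(1/3) = 5/3 ≈ 1.6667)
m(q) = 5 (m(q) = 0 - 1*(-5) = 0 + 5 = 5)
(m(1/((-4*1)*B + 2)) + (2 - (4 + 4)))**2 = (5 + (2 - (4 + 4)))**2 = (5 + (2 - 1*8))**2 = (5 + (2 - 8))**2 = (5 - 6)**2 = (-1)**2 = 1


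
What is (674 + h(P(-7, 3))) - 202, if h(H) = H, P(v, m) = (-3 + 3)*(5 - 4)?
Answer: 472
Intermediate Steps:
P(v, m) = 0 (P(v, m) = 0*1 = 0)
(674 + h(P(-7, 3))) - 202 = (674 + 0) - 202 = 674 - 202 = 472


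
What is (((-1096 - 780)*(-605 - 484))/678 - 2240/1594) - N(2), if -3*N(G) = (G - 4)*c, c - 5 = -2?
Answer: 271067036/90061 ≈ 3009.8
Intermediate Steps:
c = 3 (c = 5 - 2 = 3)
N(G) = 4 - G (N(G) = -(G - 4)*3/3 = -(-4 + G)*3/3 = -(-12 + 3*G)/3 = 4 - G)
(((-1096 - 780)*(-605 - 484))/678 - 2240/1594) - N(2) = (((-1096 - 780)*(-605 - 484))/678 - 2240/1594) - (4 - 1*2) = (-1876*(-1089)*(1/678) - 2240*1/1594) - (4 - 2) = (2042964*(1/678) - 1120/797) - 1*2 = (340494/113 - 1120/797) - 2 = 271247158/90061 - 2 = 271067036/90061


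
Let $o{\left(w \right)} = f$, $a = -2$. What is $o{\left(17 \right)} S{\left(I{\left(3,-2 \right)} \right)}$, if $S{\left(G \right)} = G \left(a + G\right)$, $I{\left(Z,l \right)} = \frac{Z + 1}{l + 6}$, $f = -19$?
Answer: $19$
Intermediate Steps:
$I{\left(Z,l \right)} = \frac{1 + Z}{6 + l}$
$o{\left(w \right)} = -19$
$S{\left(G \right)} = G \left(-2 + G\right)$
$o{\left(17 \right)} S{\left(I{\left(3,-2 \right)} \right)} = - 19 \frac{1 + 3}{6 - 2} \left(-2 + \frac{1 + 3}{6 - 2}\right) = - 19 \cdot \frac{1}{4} \cdot 4 \left(-2 + \frac{1}{4} \cdot 4\right) = - 19 \cdot 1 \left(-2 + 1\right) = - 19 \cdot 1 \left(-1\right) = \left(-19\right) \left(-1\right) = 19$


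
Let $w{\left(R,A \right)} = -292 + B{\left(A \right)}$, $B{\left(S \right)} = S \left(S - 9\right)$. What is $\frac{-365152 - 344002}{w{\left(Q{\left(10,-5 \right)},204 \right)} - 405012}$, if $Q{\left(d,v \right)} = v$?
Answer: $\frac{354577}{182762} \approx 1.9401$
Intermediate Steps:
$B{\left(S \right)} = S \left(-9 + S\right)$
$w{\left(R,A \right)} = -292 + A \left(-9 + A\right)$
$\frac{-365152 - 344002}{w{\left(Q{\left(10,-5 \right)},204 \right)} - 405012} = \frac{-365152 - 344002}{\left(-292 + 204 \left(-9 + 204\right)\right) - 405012} = - \frac{709154}{\left(-292 + 204 \cdot 195\right) - 405012} = - \frac{709154}{\left(-292 + 39780\right) - 405012} = - \frac{709154}{39488 - 405012} = - \frac{709154}{-365524} = \left(-709154\right) \left(- \frac{1}{365524}\right) = \frac{354577}{182762}$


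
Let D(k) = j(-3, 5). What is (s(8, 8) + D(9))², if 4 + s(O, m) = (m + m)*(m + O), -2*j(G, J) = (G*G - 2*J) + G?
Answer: 64516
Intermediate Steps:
j(G, J) = J - G/2 - G²/2 (j(G, J) = -((G*G - 2*J) + G)/2 = -((G² - 2*J) + G)/2 = -(G + G² - 2*J)/2 = J - G/2 - G²/2)
s(O, m) = -4 + 2*m*(O + m) (s(O, m) = -4 + (m + m)*(m + O) = -4 + (2*m)*(O + m) = -4 + 2*m*(O + m))
D(k) = 2 (D(k) = 5 - ½*(-3) - ½*(-3)² = 5 + 3/2 - ½*9 = 5 + 3/2 - 9/2 = 2)
(s(8, 8) + D(9))² = ((-4 + 2*8² + 2*8*8) + 2)² = ((-4 + 2*64 + 128) + 2)² = ((-4 + 128 + 128) + 2)² = (252 + 2)² = 254² = 64516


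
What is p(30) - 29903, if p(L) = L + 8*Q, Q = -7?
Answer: -29929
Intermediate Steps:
p(L) = -56 + L (p(L) = L + 8*(-7) = L - 56 = -56 + L)
p(30) - 29903 = (-56 + 30) - 29903 = -26 - 29903 = -29929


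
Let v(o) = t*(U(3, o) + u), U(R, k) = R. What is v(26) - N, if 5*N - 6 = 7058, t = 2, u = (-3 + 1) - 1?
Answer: -7064/5 ≈ -1412.8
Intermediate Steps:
u = -3 (u = -2 - 1 = -3)
v(o) = 0 (v(o) = 2*(3 - 3) = 2*0 = 0)
N = 7064/5 (N = 6/5 + (⅕)*7058 = 6/5 + 7058/5 = 7064/5 ≈ 1412.8)
v(26) - N = 0 - 1*7064/5 = 0 - 7064/5 = -7064/5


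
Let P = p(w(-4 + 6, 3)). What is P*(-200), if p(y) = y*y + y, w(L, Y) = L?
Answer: -1200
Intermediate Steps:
p(y) = y + y² (p(y) = y² + y = y + y²)
P = 6 (P = (-4 + 6)*(1 + (-4 + 6)) = 2*(1 + 2) = 2*3 = 6)
P*(-200) = 6*(-200) = -1200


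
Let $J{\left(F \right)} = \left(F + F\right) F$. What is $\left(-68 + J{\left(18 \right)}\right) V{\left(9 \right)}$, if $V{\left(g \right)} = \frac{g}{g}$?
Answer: $580$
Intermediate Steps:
$J{\left(F \right)} = 2 F^{2}$ ($J{\left(F \right)} = 2 F F = 2 F^{2}$)
$V{\left(g \right)} = 1$
$\left(-68 + J{\left(18 \right)}\right) V{\left(9 \right)} = \left(-68 + 2 \cdot 18^{2}\right) 1 = \left(-68 + 2 \cdot 324\right) 1 = \left(-68 + 648\right) 1 = 580 \cdot 1 = 580$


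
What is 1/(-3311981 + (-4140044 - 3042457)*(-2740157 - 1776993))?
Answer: 1/32444431080169 ≈ 3.0822e-14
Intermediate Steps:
1/(-3311981 + (-4140044 - 3042457)*(-2740157 - 1776993)) = 1/(-3311981 - 7182501*(-4517150)) = 1/(-3311981 + 32444434392150) = 1/32444431080169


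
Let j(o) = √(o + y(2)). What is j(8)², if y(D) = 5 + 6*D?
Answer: 25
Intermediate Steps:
j(o) = √(17 + o) (j(o) = √(o + (5 + 6*2)) = √(o + (5 + 12)) = √(o + 17) = √(17 + o))
j(8)² = (√(17 + 8))² = (√25)² = 5² = 25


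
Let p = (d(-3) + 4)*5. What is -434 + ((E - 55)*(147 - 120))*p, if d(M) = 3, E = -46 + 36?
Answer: -61859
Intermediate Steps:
E = -10
p = 35 (p = (3 + 4)*5 = 7*5 = 35)
-434 + ((E - 55)*(147 - 120))*p = -434 + ((-10 - 55)*(147 - 120))*35 = -434 - 65*27*35 = -434 - 1755*35 = -434 - 61425 = -61859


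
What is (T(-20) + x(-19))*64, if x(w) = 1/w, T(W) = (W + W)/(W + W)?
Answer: 1152/19 ≈ 60.632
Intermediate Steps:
T(W) = 1 (T(W) = (2*W)/((2*W)) = (2*W)*(1/(2*W)) = 1)
(T(-20) + x(-19))*64 = (1 + 1/(-19))*64 = (1 - 1/19)*64 = (18/19)*64 = 1152/19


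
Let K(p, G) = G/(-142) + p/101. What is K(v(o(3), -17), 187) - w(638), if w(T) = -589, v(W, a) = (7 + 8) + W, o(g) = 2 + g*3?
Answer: 8432243/14342 ≈ 587.94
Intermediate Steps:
o(g) = 2 + 3*g
v(W, a) = 15 + W
K(p, G) = -G/142 + p/101 (K(p, G) = G*(-1/142) + p*(1/101) = -G/142 + p/101)
K(v(o(3), -17), 187) - w(638) = (-1/142*187 + (15 + (2 + 3*3))/101) - 1*(-589) = (-187/142 + (15 + (2 + 9))/101) + 589 = (-187/142 + (15 + 11)/101) + 589 = (-187/142 + (1/101)*26) + 589 = (-187/142 + 26/101) + 589 = -15195/14342 + 589 = 8432243/14342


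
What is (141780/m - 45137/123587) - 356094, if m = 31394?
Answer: -690794771760125/1939945139 ≈ -3.5609e+5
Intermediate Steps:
(141780/m - 45137/123587) - 356094 = (141780/31394 - 45137/123587) - 356094 = (141780*(1/31394) - 45137*1/123587) - 356094 = (70890/15697 - 45137/123587) - 356094 = 8052566941/1939945139 - 356094 = -690794771760125/1939945139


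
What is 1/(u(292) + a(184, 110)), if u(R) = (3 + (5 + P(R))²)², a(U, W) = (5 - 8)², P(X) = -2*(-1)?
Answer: 1/2713 ≈ 0.00036860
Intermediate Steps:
P(X) = 2
a(U, W) = 9 (a(U, W) = (-3)² = 9)
u(R) = 2704 (u(R) = (3 + (5 + 2)²)² = (3 + 7²)² = (3 + 49)² = 52² = 2704)
1/(u(292) + a(184, 110)) = 1/(2704 + 9) = 1/2713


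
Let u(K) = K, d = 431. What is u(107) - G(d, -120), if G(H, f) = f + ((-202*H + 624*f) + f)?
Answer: 162289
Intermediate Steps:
G(H, f) = -202*H + 626*f (G(H, f) = f + (-202*H + 625*f) = -202*H + 626*f)
u(107) - G(d, -120) = 107 - (-202*431 + 626*(-120)) = 107 - (-87062 - 75120) = 107 - 1*(-162182) = 107 + 162182 = 162289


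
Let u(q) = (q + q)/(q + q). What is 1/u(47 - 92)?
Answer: 1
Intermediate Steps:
u(q) = 1 (u(q) = (2*q)/((2*q)) = (2*q)*(1/(2*q)) = 1)
1/u(47 - 92) = 1/1 = 1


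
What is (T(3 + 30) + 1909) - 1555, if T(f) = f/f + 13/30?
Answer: 10663/30 ≈ 355.43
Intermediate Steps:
T(f) = 43/30 (T(f) = 1 + 13*(1/30) = 1 + 13/30 = 43/30)
(T(3 + 30) + 1909) - 1555 = (43/30 + 1909) - 1555 = 57313/30 - 1555 = 10663/30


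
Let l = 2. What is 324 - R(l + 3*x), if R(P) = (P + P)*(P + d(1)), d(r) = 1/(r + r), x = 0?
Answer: 314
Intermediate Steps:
d(r) = 1/(2*r)
R(P) = 2*P*(1/2 + P) (R(P) = (P + P)*(P + (1/2)/1) = (2*P)*(P + (1/2)*1) = (2*P)*(P + 1/2) = (2*P)*(1/2 + P) = 2*P*(1/2 + P))
324 - R(l + 3*x) = 324 - (2 + 3*0)*(1 + 2*(2 + 3*0)) = 324 - (2 + 0)*(1 + 2*(2 + 0)) = 324 - 2*(1 + 2*2) = 324 - 2*(1 + 4) = 324 - 2*5 = 324 - 1*10 = 324 - 10 = 314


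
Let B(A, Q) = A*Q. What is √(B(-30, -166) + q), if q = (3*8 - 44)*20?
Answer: 2*√1145 ≈ 67.676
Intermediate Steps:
q = -400 (q = (24 - 44)*20 = -20*20 = -400)
√(B(-30, -166) + q) = √(-30*(-166) - 400) = √(4980 - 400) = √4580 = 2*√1145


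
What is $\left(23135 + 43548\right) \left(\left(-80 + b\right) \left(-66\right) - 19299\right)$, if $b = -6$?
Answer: $-908422509$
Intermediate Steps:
$\left(23135 + 43548\right) \left(\left(-80 + b\right) \left(-66\right) - 19299\right) = \left(23135 + 43548\right) \left(\left(-80 - 6\right) \left(-66\right) - 19299\right) = 66683 \left(\left(-86\right) \left(-66\right) - 19299\right) = 66683 \left(5676 - 19299\right) = 66683 \left(-13623\right) = -908422509$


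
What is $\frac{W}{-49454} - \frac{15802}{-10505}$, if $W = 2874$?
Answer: $\frac{375640369}{259757135} \approx 1.4461$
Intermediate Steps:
$\frac{W}{-49454} - \frac{15802}{-10505} = \frac{2874}{-49454} - \frac{15802}{-10505} = 2874 \left(- \frac{1}{49454}\right) - - \frac{15802}{10505} = - \frac{1437}{24727} + \frac{15802}{10505} = \frac{375640369}{259757135}$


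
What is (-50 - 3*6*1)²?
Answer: 4624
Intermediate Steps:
(-50 - 3*6*1)² = (-50 - 18*1)² = (-50 - 18)² = (-68)² = 4624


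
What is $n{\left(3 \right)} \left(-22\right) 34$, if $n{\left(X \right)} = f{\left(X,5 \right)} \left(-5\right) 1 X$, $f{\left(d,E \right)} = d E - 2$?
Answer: $145860$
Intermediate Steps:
$f{\left(d,E \right)} = -2 + E d$ ($f{\left(d,E \right)} = E d - 2 = -2 + E d$)
$n{\left(X \right)} = X \left(10 - 25 X\right)$ ($n{\left(X \right)} = \left(-2 + 5 X\right) \left(-5\right) 1 X = \left(10 - 25 X\right) 1 X = \left(10 - 25 X\right) X = X \left(10 - 25 X\right)$)
$n{\left(3 \right)} \left(-22\right) 34 = 5 \cdot 3 \left(2 - 15\right) \left(-22\right) 34 = 5 \cdot 3 \left(-13\right) \left(-22\right) 34 = \left(-195\right) \left(-22\right) 34 = 4290 \cdot 34 = 145860$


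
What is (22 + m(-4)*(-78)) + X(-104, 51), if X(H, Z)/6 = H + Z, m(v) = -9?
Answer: 406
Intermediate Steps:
X(H, Z) = 6*H + 6*Z (X(H, Z) = 6*(H + Z) = 6*H + 6*Z)
(22 + m(-4)*(-78)) + X(-104, 51) = (22 - 9*(-78)) + (6*(-104) + 6*51) = (22 + 702) + (-624 + 306) = 724 - 318 = 406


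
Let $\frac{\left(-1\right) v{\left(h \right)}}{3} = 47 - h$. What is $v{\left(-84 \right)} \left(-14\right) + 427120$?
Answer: $432622$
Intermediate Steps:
$v{\left(h \right)} = -141 + 3 h$ ($v{\left(h \right)} = - 3 \left(47 - h\right) = -141 + 3 h$)
$v{\left(-84 \right)} \left(-14\right) + 427120 = \left(-141 + 3 \left(-84\right)\right) \left(-14\right) + 427120 = \left(-141 - 252\right) \left(-14\right) + 427120 = \left(-393\right) \left(-14\right) + 427120 = 5502 + 427120 = 432622$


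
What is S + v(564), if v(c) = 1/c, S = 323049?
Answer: 182199637/564 ≈ 3.2305e+5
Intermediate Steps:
S + v(564) = 323049 + 1/564 = 182199637/564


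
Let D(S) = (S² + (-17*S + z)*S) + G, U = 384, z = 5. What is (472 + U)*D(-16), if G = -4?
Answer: -3578080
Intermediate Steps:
D(S) = -4 + S² + S*(5 - 17*S) (D(S) = (S² + (-17*S + 5)*S) - 4 = (S² + (5 - 17*S)*S) - 4 = (S² + S*(5 - 17*S)) - 4 = -4 + S² + S*(5 - 17*S))
(472 + U)*D(-16) = (472 + 384)*(-4 - 16*(-16)² + 5*(-16)) = 856*(-4 - 16*256 - 80) = 856*(-4 - 4096 - 80) = 856*(-4180) = -3578080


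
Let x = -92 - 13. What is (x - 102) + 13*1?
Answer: -194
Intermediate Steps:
x = -105
(x - 102) + 13*1 = (-105 - 102) + 13*1 = -207 + 13 = -194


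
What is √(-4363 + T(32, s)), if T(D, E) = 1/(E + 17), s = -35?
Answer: I*√157070/6 ≈ 66.053*I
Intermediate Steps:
T(D, E) = 1/(17 + E)
√(-4363 + T(32, s)) = √(-4363 + 1/(17 - 35)) = √(-4363 + 1/(-18)) = √(-4363 - 1/18) = √(-78535/18) = I*√157070/6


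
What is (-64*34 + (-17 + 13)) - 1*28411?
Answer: -30591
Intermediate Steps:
(-64*34 + (-17 + 13)) - 1*28411 = (-2176 - 4) - 28411 = -2180 - 28411 = -30591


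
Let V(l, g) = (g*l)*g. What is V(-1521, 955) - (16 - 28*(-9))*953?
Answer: -1387445429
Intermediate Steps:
V(l, g) = l*g²
V(-1521, 955) - (16 - 28*(-9))*953 = -1521*955² - (16 - 28*(-9))*953 = -1521*912025 - (16 + 252)*953 = -1387190025 - 268*953 = -1387190025 - 1*255404 = -1387190025 - 255404 = -1387445429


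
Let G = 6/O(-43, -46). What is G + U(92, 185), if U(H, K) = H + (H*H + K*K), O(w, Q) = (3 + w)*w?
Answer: 36791663/860 ≈ 42781.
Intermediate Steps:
O(w, Q) = w*(3 + w)
U(H, K) = H + H² + K² (U(H, K) = H + (H² + K²) = H + H² + K²)
G = 3/860 (G = 6/(-43*(3 - 43)) = 6/(-43*(-40)) = 6/1720 = (1/1720)*6 = 3/860 ≈ 0.0034884)
G + U(92, 185) = 3/860 + (92 + 92² + 185²) = 3/860 + (92 + 8464 + 34225) = 3/860 + 42781 = 36791663/860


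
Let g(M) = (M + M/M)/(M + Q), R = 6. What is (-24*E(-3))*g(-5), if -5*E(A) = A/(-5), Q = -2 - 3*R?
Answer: 288/625 ≈ 0.46080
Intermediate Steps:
Q = -20 (Q = -2 - 3*6 = -2 - 18 = -20)
E(A) = A/25 (E(A) = -A/(5*(-5)) = -A*(-1)/(5*5) = -(-1)*A/25 = A/25)
g(M) = (1 + M)/(-20 + M) (g(M) = (M + M/M)/(M - 20) = (M + 1)/(-20 + M) = (1 + M)/(-20 + M))
(-24*E(-3))*g(-5) = (-24*(-3)/25)*((1 - 5)/(-20 - 5)) = (-24*(-3/25))*(-4/(-25)) = 72*(-1/25*(-4))/25 = (72/25)*(4/25) = 288/625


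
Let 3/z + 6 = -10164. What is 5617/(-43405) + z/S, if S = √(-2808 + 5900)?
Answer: -5617/43405 - √773/5240940 ≈ -0.12941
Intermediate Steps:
z = -1/3390 (z = 3/(-6 - 10164) = 3/(-10170) = 3*(-1/10170) = -1/3390 ≈ -0.00029499)
S = 2*√773 (S = √3092 = 2*√773 ≈ 55.606)
5617/(-43405) + z/S = 5617/(-43405) - √773/1546/3390 = 5617*(-1/43405) - √773/5240940 = -5617/43405 - √773/5240940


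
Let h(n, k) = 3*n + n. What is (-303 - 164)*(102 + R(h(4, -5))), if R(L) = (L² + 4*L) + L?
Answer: -204546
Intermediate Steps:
h(n, k) = 4*n
R(L) = L² + 5*L
(-303 - 164)*(102 + R(h(4, -5))) = (-303 - 164)*(102 + (4*4)*(5 + 4*4)) = -467*(102 + 16*(5 + 16)) = -467*(102 + 16*21) = -467*(102 + 336) = -467*438 = -204546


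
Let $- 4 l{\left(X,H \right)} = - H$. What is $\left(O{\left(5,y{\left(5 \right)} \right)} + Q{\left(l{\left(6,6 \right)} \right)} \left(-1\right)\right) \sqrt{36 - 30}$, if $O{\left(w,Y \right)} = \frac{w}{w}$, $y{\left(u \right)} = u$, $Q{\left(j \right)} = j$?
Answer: $- \frac{\sqrt{6}}{2} \approx -1.2247$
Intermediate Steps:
$l{\left(X,H \right)} = \frac{H}{4}$ ($l{\left(X,H \right)} = - \frac{\left(-1\right) H}{4} = \frac{H}{4}$)
$O{\left(w,Y \right)} = 1$
$\left(O{\left(5,y{\left(5 \right)} \right)} + Q{\left(l{\left(6,6 \right)} \right)} \left(-1\right)\right) \sqrt{36 - 30} = \left(1 + \frac{1}{4} \cdot 6 \left(-1\right)\right) \sqrt{36 - 30} = \left(1 + \frac{3}{2} \left(-1\right)\right) \sqrt{6} = \left(1 - \frac{3}{2}\right) \sqrt{6} = - \frac{\sqrt{6}}{2}$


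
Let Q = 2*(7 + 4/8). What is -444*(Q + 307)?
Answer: -142968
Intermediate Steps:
Q = 15 (Q = 2*(7 + 4*(1/8)) = 2*(7 + 1/2) = 2*(15/2) = 15)
-444*(Q + 307) = -444*(15 + 307) = -444*322 = -142968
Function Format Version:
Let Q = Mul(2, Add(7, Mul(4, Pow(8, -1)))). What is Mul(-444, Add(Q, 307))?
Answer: -142968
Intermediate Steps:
Q = 15 (Q = Mul(2, Add(7, Mul(4, Rational(1, 8)))) = Mul(2, Add(7, Rational(1, 2))) = Mul(2, Rational(15, 2)) = 15)
Mul(-444, Add(Q, 307)) = Mul(-444, Add(15, 307)) = Mul(-444, 322) = -142968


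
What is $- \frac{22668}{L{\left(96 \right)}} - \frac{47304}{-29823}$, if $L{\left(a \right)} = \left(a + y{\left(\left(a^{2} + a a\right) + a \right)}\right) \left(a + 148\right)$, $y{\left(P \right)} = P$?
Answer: $\frac{5952373835}{3764537408} \approx 1.5812$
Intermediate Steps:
$L{\left(a \right)} = \left(148 + a\right) \left(2 a + 2 a^{2}\right)$ ($L{\left(a \right)} = \left(a + \left(\left(a^{2} + a a\right) + a\right)\right) \left(a + 148\right) = \left(a + \left(\left(a^{2} + a^{2}\right) + a\right)\right) \left(148 + a\right) = \left(a + \left(2 a^{2} + a\right)\right) \left(148 + a\right) = \left(a + \left(a + 2 a^{2}\right)\right) \left(148 + a\right) = \left(2 a + 2 a^{2}\right) \left(148 + a\right) = \left(148 + a\right) \left(2 a + 2 a^{2}\right)$)
$- \frac{22668}{L{\left(96 \right)}} - \frac{47304}{-29823} = - \frac{22668}{2 \cdot 96 \left(148 + 96^{2} + 149 \cdot 96\right)} - \frac{47304}{-29823} = - \frac{22668}{2 \cdot 96 \left(148 + 9216 + 14304\right)} - - \frac{15768}{9941} = - \frac{22668}{2 \cdot 96 \cdot 23668} + \frac{15768}{9941} = - \frac{22668}{4544256} + \frac{15768}{9941} = \left(-22668\right) \frac{1}{4544256} + \frac{15768}{9941} = - \frac{1889}{378688} + \frac{15768}{9941} = \frac{5952373835}{3764537408}$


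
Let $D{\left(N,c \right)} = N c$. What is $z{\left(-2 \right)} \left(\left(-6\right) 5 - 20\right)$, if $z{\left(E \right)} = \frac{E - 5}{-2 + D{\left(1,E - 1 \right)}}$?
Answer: $-70$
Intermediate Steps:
$z{\left(E \right)} = \frac{-5 + E}{-3 + E}$ ($z{\left(E \right)} = \frac{E - 5}{-2 + 1 \left(E - 1\right)} = \frac{-5 + E}{-2 + 1 \left(-1 + E\right)} = \frac{-5 + E}{-2 + \left(-1 + E\right)} = \frac{-5 + E}{-3 + E}$)
$z{\left(-2 \right)} \left(\left(-6\right) 5 - 20\right) = \frac{-5 - 2}{-3 - 2} \left(\left(-6\right) 5 - 20\right) = \frac{1}{-5} \left(-7\right) \left(-30 - 20\right) = \left(- \frac{1}{5}\right) \left(-7\right) \left(-50\right) = \frac{7}{5} \left(-50\right) = -70$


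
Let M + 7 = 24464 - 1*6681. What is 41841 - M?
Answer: 24065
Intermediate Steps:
M = 17776 (M = -7 + (24464 - 1*6681) = -7 + (24464 - 6681) = -7 + 17783 = 17776)
41841 - M = 41841 - 1*17776 = 41841 - 17776 = 24065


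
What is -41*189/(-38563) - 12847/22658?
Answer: -45691717/124822922 ≈ -0.36605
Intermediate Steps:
-41*189/(-38563) - 12847/22658 = -7749*(-1/38563) - 12847*1/22658 = 1107/5509 - 12847/22658 = -45691717/124822922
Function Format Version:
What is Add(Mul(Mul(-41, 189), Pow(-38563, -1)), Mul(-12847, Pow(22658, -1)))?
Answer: Rational(-45691717, 124822922) ≈ -0.36605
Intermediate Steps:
Add(Mul(Mul(-41, 189), Pow(-38563, -1)), Mul(-12847, Pow(22658, -1))) = Add(Mul(-7749, Rational(-1, 38563)), Mul(-12847, Rational(1, 22658))) = Add(Rational(1107, 5509), Rational(-12847, 22658)) = Rational(-45691717, 124822922)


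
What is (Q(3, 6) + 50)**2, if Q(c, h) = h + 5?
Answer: 3721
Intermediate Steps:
Q(c, h) = 5 + h
(Q(3, 6) + 50)**2 = ((5 + 6) + 50)**2 = (11 + 50)**2 = 61**2 = 3721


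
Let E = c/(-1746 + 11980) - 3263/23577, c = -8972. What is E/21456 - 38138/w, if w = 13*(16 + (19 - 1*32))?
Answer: -32907084141944293/33650852678352 ≈ -977.90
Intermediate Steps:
E = -122463193/120643509 (E = -8972/(-1746 + 11980) - 3263/23577 = -8972/10234 - 3263*1/23577 = -8972*1/10234 - 3263/23577 = -4486/5117 - 3263/23577 = -122463193/120643509 ≈ -1.0151)
w = 39 (w = 13*(16 + (19 - 32)) = 13*(16 - 13) = 13*3 = 39)
E/21456 - 38138/w = -122463193/120643509/21456 - 38138/39 = -122463193/120643509*1/21456 - 38138*1/39 = -122463193/2588527129104 - 38138/39 = -32907084141944293/33650852678352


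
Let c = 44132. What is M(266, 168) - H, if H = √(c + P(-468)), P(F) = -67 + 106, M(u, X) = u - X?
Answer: 98 - √44171 ≈ -112.17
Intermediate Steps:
P(F) = 39
H = √44171 (H = √(44132 + 39) = √44171 ≈ 210.17)
M(266, 168) - H = (266 - 1*168) - √44171 = (266 - 168) - √44171 = 98 - √44171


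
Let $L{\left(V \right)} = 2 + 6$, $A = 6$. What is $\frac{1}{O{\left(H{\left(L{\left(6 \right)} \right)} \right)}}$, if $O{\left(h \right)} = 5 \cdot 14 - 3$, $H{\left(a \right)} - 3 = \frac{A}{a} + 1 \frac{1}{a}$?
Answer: $\frac{1}{67} \approx 0.014925$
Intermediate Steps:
$L{\left(V \right)} = 8$
$H{\left(a \right)} = 3 + \frac{7}{a}$ ($H{\left(a \right)} = 3 + \left(\frac{6}{a} + 1 \frac{1}{a}\right) = 3 + \left(\frac{6}{a} + \frac{1}{a}\right) = 3 + \frac{7}{a}$)
$O{\left(h \right)} = 67$ ($O{\left(h \right)} = 70 - 3 = 67$)
$\frac{1}{O{\left(H{\left(L{\left(6 \right)} \right)} \right)}} = \frac{1}{67}$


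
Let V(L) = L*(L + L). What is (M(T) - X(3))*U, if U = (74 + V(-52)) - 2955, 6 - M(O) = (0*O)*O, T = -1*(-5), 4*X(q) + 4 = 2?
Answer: 32851/2 ≈ 16426.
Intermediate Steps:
X(q) = -½ (X(q) = -1 + (¼)*2 = -1 + ½ = -½)
T = 5
V(L) = 2*L² (V(L) = L*(2*L) = 2*L²)
M(O) = 6 (M(O) = 6 - 0*O*O = 6 - 0*O = 6 - 1*0 = 6 + 0 = 6)
U = 2527 (U = (74 + 2*(-52)²) - 2955 = (74 + 2*2704) - 2955 = (74 + 5408) - 2955 = 5482 - 2955 = 2527)
(M(T) - X(3))*U = (6 - 1*(-½))*2527 = (6 + ½)*2527 = (13/2)*2527 = 32851/2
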